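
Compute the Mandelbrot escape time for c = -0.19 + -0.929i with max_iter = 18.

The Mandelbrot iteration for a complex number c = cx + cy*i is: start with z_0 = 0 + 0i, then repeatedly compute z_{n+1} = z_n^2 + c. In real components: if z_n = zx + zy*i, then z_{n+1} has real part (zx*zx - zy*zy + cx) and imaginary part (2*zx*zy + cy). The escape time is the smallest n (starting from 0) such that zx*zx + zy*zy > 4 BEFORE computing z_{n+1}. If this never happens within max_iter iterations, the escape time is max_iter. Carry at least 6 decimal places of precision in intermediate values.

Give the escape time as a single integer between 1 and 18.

Answer: 8

Derivation:
z_0 = 0 + 0i, c = -0.1900 + -0.9290i
Iter 1: z = -0.1900 + -0.9290i, |z|^2 = 0.8991
Iter 2: z = -1.0169 + -0.5760i, |z|^2 = 1.3659
Iter 3: z = 0.5124 + 0.2425i, |z|^2 = 0.3214
Iter 4: z = 0.0138 + -0.6805i, |z|^2 = 0.4633
Iter 5: z = -0.6529 + -0.9477i, |z|^2 = 1.3245
Iter 6: z = -0.6620 + 0.3086i, |z|^2 = 0.5334
Iter 7: z = 0.1530 + -1.3375i, |z|^2 = 1.8123
Iter 8: z = -1.9555 + -1.3382i, |z|^2 = 5.6149
Escaped at iteration 8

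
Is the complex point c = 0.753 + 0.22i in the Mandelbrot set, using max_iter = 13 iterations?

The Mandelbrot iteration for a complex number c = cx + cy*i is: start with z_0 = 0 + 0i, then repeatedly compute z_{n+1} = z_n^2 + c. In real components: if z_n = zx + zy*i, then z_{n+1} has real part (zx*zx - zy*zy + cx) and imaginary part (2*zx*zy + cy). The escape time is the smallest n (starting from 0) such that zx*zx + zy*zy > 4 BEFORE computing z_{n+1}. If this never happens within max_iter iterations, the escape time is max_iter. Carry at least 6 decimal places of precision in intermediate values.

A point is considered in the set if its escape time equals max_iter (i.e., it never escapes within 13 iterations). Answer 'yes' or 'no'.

z_0 = 0 + 0i, c = 0.7530 + 0.2200i
Iter 1: z = 0.7530 + 0.2200i, |z|^2 = 0.6154
Iter 2: z = 1.2716 + 0.5513i, |z|^2 = 1.9209
Iter 3: z = 2.0660 + 1.6221i, |z|^2 = 6.8998
Escaped at iteration 3

Answer: no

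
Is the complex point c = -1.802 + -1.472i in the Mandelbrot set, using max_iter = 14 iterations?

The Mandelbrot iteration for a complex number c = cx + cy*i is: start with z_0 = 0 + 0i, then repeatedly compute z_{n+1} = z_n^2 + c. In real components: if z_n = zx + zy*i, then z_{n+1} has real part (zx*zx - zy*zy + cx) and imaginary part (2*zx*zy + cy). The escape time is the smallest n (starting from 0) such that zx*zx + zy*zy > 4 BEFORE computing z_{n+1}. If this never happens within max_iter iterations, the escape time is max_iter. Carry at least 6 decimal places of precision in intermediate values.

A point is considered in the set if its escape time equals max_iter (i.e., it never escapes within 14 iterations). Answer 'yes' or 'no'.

Answer: no

Derivation:
z_0 = 0 + 0i, c = -1.8020 + -1.4720i
Iter 1: z = -1.8020 + -1.4720i, |z|^2 = 5.4140
Escaped at iteration 1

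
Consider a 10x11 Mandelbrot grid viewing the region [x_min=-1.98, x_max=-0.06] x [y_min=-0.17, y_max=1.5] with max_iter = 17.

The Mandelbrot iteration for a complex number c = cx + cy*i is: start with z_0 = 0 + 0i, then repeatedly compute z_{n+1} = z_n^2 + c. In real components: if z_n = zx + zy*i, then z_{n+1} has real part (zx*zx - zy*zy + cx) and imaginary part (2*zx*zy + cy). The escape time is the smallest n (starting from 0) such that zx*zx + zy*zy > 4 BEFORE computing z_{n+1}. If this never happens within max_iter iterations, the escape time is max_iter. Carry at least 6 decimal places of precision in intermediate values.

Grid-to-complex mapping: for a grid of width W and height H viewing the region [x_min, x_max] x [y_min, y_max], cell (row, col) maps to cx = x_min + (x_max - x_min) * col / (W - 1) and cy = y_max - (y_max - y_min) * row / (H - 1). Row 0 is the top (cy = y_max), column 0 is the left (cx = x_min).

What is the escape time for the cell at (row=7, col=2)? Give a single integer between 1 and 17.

Answer: 4

Derivation:
z_0 = 0 + 0i, c = -1.5533 + 0.3310i
Iter 1: z = -1.5533 + 0.3310i, |z|^2 = 2.5224
Iter 2: z = 0.7500 + -0.6973i, |z|^2 = 1.0487
Iter 3: z = -1.4771 + -0.7149i, |z|^2 = 2.6930
Iter 4: z = 0.1176 + 2.4430i, |z|^2 = 5.9820
Escaped at iteration 4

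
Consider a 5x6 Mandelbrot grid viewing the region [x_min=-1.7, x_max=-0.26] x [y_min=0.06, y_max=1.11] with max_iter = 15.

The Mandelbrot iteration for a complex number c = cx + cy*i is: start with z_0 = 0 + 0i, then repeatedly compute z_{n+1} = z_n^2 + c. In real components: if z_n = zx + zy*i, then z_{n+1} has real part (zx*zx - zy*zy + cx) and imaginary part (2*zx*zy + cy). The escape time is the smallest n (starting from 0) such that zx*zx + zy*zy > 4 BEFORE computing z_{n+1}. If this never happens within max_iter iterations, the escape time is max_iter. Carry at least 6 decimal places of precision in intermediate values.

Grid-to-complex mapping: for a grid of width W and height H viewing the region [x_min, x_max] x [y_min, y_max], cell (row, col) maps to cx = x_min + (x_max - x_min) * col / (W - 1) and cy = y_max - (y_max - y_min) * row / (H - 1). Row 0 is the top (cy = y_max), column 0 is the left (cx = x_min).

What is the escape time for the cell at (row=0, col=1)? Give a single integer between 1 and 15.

Answer: 2

Derivation:
z_0 = 0 + 0i, c = -1.3400 + 1.1100i
Iter 1: z = -1.3400 + 1.1100i, |z|^2 = 3.0277
Iter 2: z = -0.7765 + -1.8648i, |z|^2 = 4.0804
Escaped at iteration 2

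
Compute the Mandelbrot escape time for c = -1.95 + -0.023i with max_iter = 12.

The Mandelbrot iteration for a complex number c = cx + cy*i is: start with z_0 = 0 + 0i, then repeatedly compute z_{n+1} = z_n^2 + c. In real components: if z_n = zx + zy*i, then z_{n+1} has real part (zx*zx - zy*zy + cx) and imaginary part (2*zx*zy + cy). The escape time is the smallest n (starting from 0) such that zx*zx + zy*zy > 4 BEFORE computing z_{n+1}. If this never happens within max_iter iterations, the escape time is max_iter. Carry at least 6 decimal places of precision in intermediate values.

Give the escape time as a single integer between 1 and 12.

z_0 = 0 + 0i, c = -1.9500 + -0.0230i
Iter 1: z = -1.9500 + -0.0230i, |z|^2 = 3.8030
Iter 2: z = 1.8520 + 0.0667i, |z|^2 = 3.4342
Iter 3: z = 1.4753 + 0.2241i, |z|^2 = 2.2269
Iter 4: z = 0.1765 + 0.6381i, |z|^2 = 0.4383
Iter 5: z = -2.3261 + 0.2022i, |z|^2 = 5.4514
Escaped at iteration 5

Answer: 5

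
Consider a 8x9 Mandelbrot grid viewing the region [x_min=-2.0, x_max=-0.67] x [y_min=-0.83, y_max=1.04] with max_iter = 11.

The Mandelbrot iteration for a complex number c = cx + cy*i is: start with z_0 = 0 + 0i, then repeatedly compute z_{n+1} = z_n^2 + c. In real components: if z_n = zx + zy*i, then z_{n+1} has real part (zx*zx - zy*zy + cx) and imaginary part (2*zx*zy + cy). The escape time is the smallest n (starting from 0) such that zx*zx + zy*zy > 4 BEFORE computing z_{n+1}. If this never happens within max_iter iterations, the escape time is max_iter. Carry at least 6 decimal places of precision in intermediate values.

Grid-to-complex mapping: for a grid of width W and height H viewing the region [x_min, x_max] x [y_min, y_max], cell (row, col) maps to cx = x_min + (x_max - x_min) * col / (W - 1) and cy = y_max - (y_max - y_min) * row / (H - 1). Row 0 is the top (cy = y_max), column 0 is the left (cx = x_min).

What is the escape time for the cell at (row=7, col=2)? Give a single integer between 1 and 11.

z_0 = 0 + 0i, c = -1.6200 + -0.5962i
Iter 1: z = -1.6200 + -0.5962i, |z|^2 = 2.9799
Iter 2: z = 0.6489 + 1.3356i, |z|^2 = 2.2049
Iter 3: z = -2.9828 + 1.1371i, |z|^2 = 10.1898
Escaped at iteration 3

Answer: 3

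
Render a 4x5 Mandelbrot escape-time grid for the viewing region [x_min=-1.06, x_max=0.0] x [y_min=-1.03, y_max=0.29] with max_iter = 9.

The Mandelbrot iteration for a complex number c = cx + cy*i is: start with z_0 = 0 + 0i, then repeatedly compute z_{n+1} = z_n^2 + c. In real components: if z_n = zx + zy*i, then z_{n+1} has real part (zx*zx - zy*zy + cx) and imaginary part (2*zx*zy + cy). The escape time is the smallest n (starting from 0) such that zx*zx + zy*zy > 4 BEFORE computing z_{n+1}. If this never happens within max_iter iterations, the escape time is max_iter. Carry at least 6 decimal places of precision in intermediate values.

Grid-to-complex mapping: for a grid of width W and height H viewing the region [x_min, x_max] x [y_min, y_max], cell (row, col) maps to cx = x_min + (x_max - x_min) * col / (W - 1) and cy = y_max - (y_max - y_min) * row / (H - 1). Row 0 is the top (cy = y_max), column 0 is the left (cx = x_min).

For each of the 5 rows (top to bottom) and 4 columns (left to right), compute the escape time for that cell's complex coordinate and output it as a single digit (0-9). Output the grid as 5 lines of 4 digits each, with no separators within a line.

(row=0, col=0): c = -1.0600 + 0.2900i → escape time 9
(row=0, col=1): c = -0.7067 + 0.2900i → escape time 9
(row=0, col=2): c = -0.3533 + 0.2900i → escape time 9
(row=0, col=3): c = 0.0000 + 0.2900i → escape time 9
(row=1, col=0): c = -1.0600 + -0.0400i → escape time 9
(row=1, col=1): c = -0.7067 + -0.0400i → escape time 9
(row=1, col=2): c = -0.3533 + -0.0400i → escape time 9
(row=1, col=3): c = 0.0000 + -0.0400i → escape time 9
(row=2, col=0): c = -1.0600 + -0.3700i → escape time 8
(row=2, col=1): c = -0.7067 + -0.3700i → escape time 9
(row=2, col=2): c = -0.3533 + -0.3700i → escape time 9
(row=2, col=3): c = 0.0000 + -0.3700i → escape time 9
(row=3, col=0): c = -1.0600 + -0.7000i → escape time 3
(row=3, col=1): c = -0.7067 + -0.7000i → escape time 5
(row=3, col=2): c = -0.3533 + -0.7000i → escape time 9
(row=3, col=3): c = 0.0000 + -0.7000i → escape time 9
(row=4, col=0): c = -1.0600 + -1.0300i → escape time 3
(row=4, col=1): c = -0.7067 + -1.0300i → escape time 3
(row=4, col=2): c = -0.3533 + -1.0300i → escape time 5
(row=4, col=3): c = 0.0000 + -1.0300i → escape time 7

Answer: 9999
9999
8999
3599
3357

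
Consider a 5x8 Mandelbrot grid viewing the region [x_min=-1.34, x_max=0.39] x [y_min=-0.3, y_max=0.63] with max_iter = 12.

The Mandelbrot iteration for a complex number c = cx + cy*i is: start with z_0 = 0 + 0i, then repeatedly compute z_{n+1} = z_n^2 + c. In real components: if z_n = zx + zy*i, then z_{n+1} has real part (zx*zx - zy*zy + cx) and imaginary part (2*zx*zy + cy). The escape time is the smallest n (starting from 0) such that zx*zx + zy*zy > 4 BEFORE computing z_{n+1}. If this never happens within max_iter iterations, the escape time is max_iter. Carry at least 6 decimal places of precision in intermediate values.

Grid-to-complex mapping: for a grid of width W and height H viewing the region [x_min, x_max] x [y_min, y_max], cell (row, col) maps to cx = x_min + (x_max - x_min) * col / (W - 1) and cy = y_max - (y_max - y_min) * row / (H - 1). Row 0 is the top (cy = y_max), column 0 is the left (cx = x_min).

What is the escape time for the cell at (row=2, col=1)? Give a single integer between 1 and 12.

Answer: 7

Derivation:
z_0 = 0 + 0i, c = -0.9075 + 0.3643i
Iter 1: z = -0.9075 + 0.3643i, |z|^2 = 0.9563
Iter 2: z = -0.2166 + -0.2969i, |z|^2 = 0.1351
Iter 3: z = -0.9487 + 0.4929i, |z|^2 = 1.1430
Iter 4: z = -0.2504 + -0.5710i, |z|^2 = 0.3888
Iter 5: z = -1.1708 + 0.6503i, |z|^2 = 1.7937
Iter 6: z = 0.0405 + -1.1584i, |z|^2 = 1.3436
Iter 7: z = -2.2479 + 0.2705i, |z|^2 = 5.1260
Escaped at iteration 7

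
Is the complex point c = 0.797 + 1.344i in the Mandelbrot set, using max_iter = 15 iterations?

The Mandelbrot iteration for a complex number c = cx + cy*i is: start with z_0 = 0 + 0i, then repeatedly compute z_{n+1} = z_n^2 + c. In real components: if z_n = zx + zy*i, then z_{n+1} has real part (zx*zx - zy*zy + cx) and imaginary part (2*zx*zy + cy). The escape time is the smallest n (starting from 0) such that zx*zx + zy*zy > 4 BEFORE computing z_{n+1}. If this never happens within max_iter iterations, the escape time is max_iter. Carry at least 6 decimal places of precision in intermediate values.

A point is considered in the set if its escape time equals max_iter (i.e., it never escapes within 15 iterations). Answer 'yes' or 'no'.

z_0 = 0 + 0i, c = 0.7970 + 1.3440i
Iter 1: z = 0.7970 + 1.3440i, |z|^2 = 2.4415
Iter 2: z = -0.3741 + 3.4863i, |z|^2 = 12.2945
Escaped at iteration 2

Answer: no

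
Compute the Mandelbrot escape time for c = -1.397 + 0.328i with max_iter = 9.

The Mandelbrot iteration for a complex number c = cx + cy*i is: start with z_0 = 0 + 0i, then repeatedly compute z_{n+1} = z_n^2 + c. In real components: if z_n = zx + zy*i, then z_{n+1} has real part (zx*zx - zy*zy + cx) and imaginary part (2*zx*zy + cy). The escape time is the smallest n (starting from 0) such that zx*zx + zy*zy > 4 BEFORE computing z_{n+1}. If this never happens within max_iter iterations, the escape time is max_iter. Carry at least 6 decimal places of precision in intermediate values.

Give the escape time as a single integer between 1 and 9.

z_0 = 0 + 0i, c = -1.3970 + 0.3280i
Iter 1: z = -1.3970 + 0.3280i, |z|^2 = 2.0592
Iter 2: z = 0.4470 + -0.5884i, |z|^2 = 0.5461
Iter 3: z = -1.5434 + -0.1981i, |z|^2 = 2.4214
Iter 4: z = 0.9459 + 0.9395i, |z|^2 = 1.7773
Iter 5: z = -1.3849 + 2.1053i, |z|^2 = 6.3501
Escaped at iteration 5

Answer: 5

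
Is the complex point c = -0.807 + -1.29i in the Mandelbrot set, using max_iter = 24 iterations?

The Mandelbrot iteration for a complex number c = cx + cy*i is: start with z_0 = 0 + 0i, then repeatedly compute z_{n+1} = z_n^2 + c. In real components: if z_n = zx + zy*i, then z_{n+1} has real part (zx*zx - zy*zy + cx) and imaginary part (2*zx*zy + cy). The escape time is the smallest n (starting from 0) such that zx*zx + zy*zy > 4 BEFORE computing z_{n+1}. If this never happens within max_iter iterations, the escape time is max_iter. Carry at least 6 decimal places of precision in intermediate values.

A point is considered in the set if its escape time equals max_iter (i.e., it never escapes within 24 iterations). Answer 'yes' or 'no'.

z_0 = 0 + 0i, c = -0.8070 + -1.2900i
Iter 1: z = -0.8070 + -1.2900i, |z|^2 = 2.3153
Iter 2: z = -1.8199 + 0.7921i, |z|^2 = 3.9392
Iter 3: z = 1.8775 + -4.1729i, |z|^2 = 20.9378
Escaped at iteration 3

Answer: no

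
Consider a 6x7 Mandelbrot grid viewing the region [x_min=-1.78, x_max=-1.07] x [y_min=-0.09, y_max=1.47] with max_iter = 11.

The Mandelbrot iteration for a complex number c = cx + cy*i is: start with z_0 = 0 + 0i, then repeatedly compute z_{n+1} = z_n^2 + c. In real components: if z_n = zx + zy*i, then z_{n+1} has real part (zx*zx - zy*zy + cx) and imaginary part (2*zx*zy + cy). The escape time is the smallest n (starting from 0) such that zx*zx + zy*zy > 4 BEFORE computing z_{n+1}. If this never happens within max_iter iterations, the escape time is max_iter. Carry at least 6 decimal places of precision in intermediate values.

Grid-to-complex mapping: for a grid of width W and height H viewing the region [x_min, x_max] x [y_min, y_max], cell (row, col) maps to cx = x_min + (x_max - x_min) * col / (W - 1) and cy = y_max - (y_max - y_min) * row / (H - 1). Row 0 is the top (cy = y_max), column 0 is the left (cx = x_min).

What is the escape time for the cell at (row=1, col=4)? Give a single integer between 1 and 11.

Answer: 2

Derivation:
z_0 = 0 + 0i, c = -1.2120 + 1.2100i
Iter 1: z = -1.2120 + 1.2100i, |z|^2 = 2.9330
Iter 2: z = -1.2072 + -1.7230i, |z|^2 = 4.4261
Escaped at iteration 2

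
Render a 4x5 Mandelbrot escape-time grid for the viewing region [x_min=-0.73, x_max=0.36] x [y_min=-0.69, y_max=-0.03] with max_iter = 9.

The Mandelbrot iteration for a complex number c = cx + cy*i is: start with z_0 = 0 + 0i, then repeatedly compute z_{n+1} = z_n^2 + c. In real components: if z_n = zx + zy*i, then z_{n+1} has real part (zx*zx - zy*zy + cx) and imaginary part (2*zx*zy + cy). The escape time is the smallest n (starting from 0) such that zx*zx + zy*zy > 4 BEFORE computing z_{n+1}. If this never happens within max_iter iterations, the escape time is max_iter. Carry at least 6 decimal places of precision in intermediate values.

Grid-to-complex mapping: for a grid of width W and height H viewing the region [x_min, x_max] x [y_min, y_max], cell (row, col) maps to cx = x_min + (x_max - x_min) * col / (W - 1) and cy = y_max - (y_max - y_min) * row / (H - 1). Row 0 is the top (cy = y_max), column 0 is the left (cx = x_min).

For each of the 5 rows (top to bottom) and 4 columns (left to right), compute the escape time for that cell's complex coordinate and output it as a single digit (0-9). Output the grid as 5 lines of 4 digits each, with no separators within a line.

(row=0, col=0): c = -0.7300 + -0.0300i → escape time 9
(row=0, col=1): c = -0.3667 + -0.0300i → escape time 9
(row=0, col=2): c = -0.0033 + -0.0300i → escape time 9
(row=0, col=3): c = 0.3600 + -0.0300i → escape time 8
(row=1, col=0): c = -0.7300 + -0.1950i → escape time 9
(row=1, col=1): c = -0.3667 + -0.1950i → escape time 9
(row=1, col=2): c = -0.0033 + -0.1950i → escape time 9
(row=1, col=3): c = 0.3600 + -0.1950i → escape time 9
(row=2, col=0): c = -0.7300 + -0.3600i → escape time 9
(row=2, col=1): c = -0.3667 + -0.3600i → escape time 9
(row=2, col=2): c = -0.0033 + -0.3600i → escape time 9
(row=2, col=3): c = 0.3600 + -0.3600i → escape time 9
(row=3, col=0): c = -0.7300 + -0.5250i → escape time 6
(row=3, col=1): c = -0.3667 + -0.5250i → escape time 9
(row=3, col=2): c = -0.0033 + -0.5250i → escape time 9
(row=3, col=3): c = 0.3600 + -0.5250i → escape time 9
(row=4, col=0): c = -0.7300 + -0.6900i → escape time 5
(row=4, col=1): c = -0.3667 + -0.6900i → escape time 9
(row=4, col=2): c = -0.0033 + -0.6900i → escape time 9
(row=4, col=3): c = 0.3600 + -0.6900i → escape time 9

Answer: 9998
9999
9999
6999
5999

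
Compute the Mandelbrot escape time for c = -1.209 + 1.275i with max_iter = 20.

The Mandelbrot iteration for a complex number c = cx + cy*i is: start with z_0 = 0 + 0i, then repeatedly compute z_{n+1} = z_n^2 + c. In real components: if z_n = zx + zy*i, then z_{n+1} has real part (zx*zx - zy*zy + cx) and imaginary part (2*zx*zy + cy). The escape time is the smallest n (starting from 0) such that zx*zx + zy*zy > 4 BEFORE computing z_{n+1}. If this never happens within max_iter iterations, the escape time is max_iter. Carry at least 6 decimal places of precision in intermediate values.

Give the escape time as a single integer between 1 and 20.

z_0 = 0 + 0i, c = -1.2090 + 1.2750i
Iter 1: z = -1.2090 + 1.2750i, |z|^2 = 3.0873
Iter 2: z = -1.3729 + -1.8079i, |z|^2 = 5.1537
Escaped at iteration 2

Answer: 2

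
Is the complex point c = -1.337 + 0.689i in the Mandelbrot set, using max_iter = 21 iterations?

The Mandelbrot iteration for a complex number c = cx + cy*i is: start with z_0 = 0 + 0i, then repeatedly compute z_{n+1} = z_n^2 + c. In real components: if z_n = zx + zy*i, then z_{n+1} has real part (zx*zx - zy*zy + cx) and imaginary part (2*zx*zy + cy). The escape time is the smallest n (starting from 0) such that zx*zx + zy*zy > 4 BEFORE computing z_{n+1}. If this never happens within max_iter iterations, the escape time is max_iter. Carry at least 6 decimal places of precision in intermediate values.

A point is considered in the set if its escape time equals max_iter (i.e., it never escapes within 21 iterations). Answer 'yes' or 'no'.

Answer: no

Derivation:
z_0 = 0 + 0i, c = -1.3370 + 0.6890i
Iter 1: z = -1.3370 + 0.6890i, |z|^2 = 2.2623
Iter 2: z = -0.0242 + -1.1534i, |z|^2 = 1.3309
Iter 3: z = -2.6667 + 0.7447i, |z|^2 = 7.6660
Escaped at iteration 3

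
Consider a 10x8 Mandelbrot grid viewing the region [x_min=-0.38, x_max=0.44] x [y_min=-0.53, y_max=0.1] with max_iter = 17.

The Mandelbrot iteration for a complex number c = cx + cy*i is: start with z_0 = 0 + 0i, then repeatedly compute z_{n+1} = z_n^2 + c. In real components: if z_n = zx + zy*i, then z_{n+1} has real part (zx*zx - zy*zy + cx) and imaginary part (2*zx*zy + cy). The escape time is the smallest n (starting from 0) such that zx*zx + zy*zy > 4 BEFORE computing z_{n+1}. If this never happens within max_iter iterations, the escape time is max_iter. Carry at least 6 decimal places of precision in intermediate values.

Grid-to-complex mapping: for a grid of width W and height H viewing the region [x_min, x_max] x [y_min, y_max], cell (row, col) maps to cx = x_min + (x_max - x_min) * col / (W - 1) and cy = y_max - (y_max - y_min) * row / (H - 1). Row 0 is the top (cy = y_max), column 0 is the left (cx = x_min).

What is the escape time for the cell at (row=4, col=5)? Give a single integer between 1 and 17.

z_0 = 0 + 0i, c = 0.0756 + -0.2600i
Iter 1: z = 0.0756 + -0.2600i, |z|^2 = 0.0733
Iter 2: z = 0.0137 + -0.2993i, |z|^2 = 0.0898
Iter 3: z = -0.0138 + -0.2682i, |z|^2 = 0.0721
Iter 4: z = 0.0038 + -0.2526i, |z|^2 = 0.0638
Iter 5: z = 0.0118 + -0.2619i, |z|^2 = 0.0687
Iter 6: z = 0.0071 + -0.2662i, |z|^2 = 0.0709
Iter 7: z = 0.0048 + -0.2638i, |z|^2 = 0.0696
Iter 8: z = 0.0060 + -0.2625i, |z|^2 = 0.0689
Iter 9: z = 0.0067 + -0.2632i, |z|^2 = 0.0693
Iter 10: z = 0.0064 + -0.2635i, |z|^2 = 0.0695
Iter 11: z = 0.0062 + -0.2633i, |z|^2 = 0.0694
Iter 12: z = 0.0062 + -0.2632i, |z|^2 = 0.0693
Iter 13: z = 0.0063 + -0.2633i, |z|^2 = 0.0694
Iter 14: z = 0.0063 + -0.2633i, |z|^2 = 0.0694
Iter 15: z = 0.0063 + -0.2633i, |z|^2 = 0.0694
Iter 16: z = 0.0063 + -0.2633i, |z|^2 = 0.0694

Answer: 17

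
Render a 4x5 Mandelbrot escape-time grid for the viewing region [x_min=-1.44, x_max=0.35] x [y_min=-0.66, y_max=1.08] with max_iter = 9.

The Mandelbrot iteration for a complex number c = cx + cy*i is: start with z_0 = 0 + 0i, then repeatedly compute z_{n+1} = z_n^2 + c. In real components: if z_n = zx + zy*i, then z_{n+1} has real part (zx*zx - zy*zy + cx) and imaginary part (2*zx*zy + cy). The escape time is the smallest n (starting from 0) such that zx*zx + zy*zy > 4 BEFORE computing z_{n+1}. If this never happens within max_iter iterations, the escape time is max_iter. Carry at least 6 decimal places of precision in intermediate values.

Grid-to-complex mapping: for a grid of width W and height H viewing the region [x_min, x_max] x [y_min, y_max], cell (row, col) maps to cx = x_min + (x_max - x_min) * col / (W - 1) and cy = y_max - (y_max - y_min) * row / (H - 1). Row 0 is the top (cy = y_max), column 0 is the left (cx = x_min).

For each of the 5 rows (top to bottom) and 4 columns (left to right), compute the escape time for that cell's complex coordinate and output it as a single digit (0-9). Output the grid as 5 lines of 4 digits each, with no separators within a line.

(row=0, col=0): c = -1.4400 + 1.0800i → escape time 2
(row=0, col=1): c = -0.8433 + 1.0800i → escape time 3
(row=0, col=2): c = -0.2467 + 1.0800i → escape time 6
(row=0, col=3): c = 0.3500 + 1.0800i → escape time 3
(row=1, col=0): c = -1.4400 + 0.6450i → escape time 3
(row=1, col=1): c = -0.8433 + 0.6450i → escape time 5
(row=1, col=2): c = -0.2467 + 0.6450i → escape time 9
(row=1, col=3): c = 0.3500 + 0.6450i → escape time 9
(row=2, col=0): c = -1.4400 + 0.2100i → escape time 5
(row=2, col=1): c = -0.8433 + 0.2100i → escape time 9
(row=2, col=2): c = -0.2467 + 0.2100i → escape time 9
(row=2, col=3): c = 0.3500 + 0.2100i → escape time 9
(row=3, col=0): c = -1.4400 + -0.2250i → escape time 5
(row=3, col=1): c = -0.8433 + -0.2250i → escape time 9
(row=3, col=2): c = -0.2467 + -0.2250i → escape time 9
(row=3, col=3): c = 0.3500 + -0.2250i → escape time 9
(row=4, col=0): c = -1.4400 + -0.6600i → escape time 3
(row=4, col=1): c = -0.8433 + -0.6600i → escape time 5
(row=4, col=2): c = -0.2467 + -0.6600i → escape time 9
(row=4, col=3): c = 0.3500 + -0.6600i → escape time 9

Answer: 2363
3599
5999
5999
3599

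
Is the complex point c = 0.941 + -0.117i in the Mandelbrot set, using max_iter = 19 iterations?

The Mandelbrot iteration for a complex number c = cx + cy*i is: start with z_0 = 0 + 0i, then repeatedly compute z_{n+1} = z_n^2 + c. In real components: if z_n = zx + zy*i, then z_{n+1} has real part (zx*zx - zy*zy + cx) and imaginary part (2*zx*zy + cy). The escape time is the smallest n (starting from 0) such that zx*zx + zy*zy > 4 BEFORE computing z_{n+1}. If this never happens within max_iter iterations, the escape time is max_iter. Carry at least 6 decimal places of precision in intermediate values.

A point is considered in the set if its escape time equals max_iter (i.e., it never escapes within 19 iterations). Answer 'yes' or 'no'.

Answer: no

Derivation:
z_0 = 0 + 0i, c = 0.9410 + -0.1170i
Iter 1: z = 0.9410 + -0.1170i, |z|^2 = 0.8992
Iter 2: z = 1.8128 + -0.3372i, |z|^2 = 3.3999
Iter 3: z = 4.1135 + -1.3395i, |z|^2 = 18.7153
Escaped at iteration 3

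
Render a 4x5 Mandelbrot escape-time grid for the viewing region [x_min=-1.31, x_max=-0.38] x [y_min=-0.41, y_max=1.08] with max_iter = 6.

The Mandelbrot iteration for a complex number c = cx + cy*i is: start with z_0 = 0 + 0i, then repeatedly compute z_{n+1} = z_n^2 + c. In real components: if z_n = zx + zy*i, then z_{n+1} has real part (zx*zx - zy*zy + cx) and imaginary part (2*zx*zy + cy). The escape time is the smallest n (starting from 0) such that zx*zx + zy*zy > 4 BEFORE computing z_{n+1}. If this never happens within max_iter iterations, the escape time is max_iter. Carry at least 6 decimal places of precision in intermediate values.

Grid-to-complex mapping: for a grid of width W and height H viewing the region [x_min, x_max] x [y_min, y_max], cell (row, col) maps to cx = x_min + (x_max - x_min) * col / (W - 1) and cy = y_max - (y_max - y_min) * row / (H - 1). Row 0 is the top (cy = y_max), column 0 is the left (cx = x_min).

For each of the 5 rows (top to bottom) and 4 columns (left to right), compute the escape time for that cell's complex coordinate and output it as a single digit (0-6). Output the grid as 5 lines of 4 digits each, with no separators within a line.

Answer: 3334
3456
6666
6666
6666

Derivation:
(row=0, col=0): c = -1.3100 + 1.0800i → escape time 3
(row=0, col=1): c = -1.0000 + 1.0800i → escape time 3
(row=0, col=2): c = -0.6900 + 1.0800i → escape time 3
(row=0, col=3): c = -0.3800 + 1.0800i → escape time 4
(row=1, col=0): c = -1.3100 + 0.7075i → escape time 3
(row=1, col=1): c = -1.0000 + 0.7075i → escape time 4
(row=1, col=2): c = -0.6900 + 0.7075i → escape time 5
(row=1, col=3): c = -0.3800 + 0.7075i → escape time 6
(row=2, col=0): c = -1.3100 + 0.3350i → escape time 6
(row=2, col=1): c = -1.0000 + 0.3350i → escape time 6
(row=2, col=2): c = -0.6900 + 0.3350i → escape time 6
(row=2, col=3): c = -0.3800 + 0.3350i → escape time 6
(row=3, col=0): c = -1.3100 + -0.0375i → escape time 6
(row=3, col=1): c = -1.0000 + -0.0375i → escape time 6
(row=3, col=2): c = -0.6900 + -0.0375i → escape time 6
(row=3, col=3): c = -0.3800 + -0.0375i → escape time 6
(row=4, col=0): c = -1.3100 + -0.4100i → escape time 6
(row=4, col=1): c = -1.0000 + -0.4100i → escape time 6
(row=4, col=2): c = -0.6900 + -0.4100i → escape time 6
(row=4, col=3): c = -0.3800 + -0.4100i → escape time 6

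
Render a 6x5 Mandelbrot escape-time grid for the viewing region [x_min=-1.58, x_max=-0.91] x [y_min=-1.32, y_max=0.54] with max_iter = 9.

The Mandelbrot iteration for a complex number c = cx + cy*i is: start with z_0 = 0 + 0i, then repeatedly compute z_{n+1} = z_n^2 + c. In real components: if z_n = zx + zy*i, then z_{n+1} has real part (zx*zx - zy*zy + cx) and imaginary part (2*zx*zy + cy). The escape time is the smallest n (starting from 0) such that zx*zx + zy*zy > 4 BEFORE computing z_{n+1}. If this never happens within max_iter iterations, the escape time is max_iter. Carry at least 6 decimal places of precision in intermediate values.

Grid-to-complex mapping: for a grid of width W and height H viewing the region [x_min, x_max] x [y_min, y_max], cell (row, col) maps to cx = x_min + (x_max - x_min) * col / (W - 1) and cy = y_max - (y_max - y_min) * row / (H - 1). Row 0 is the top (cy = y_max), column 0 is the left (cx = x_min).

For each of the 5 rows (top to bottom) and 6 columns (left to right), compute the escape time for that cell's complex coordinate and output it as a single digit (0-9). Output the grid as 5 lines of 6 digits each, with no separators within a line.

Answer: 333455
699999
446787
333333
122222

Derivation:
(row=0, col=0): c = -1.5800 + 0.5400i → escape time 3
(row=0, col=1): c = -1.4460 + 0.5400i → escape time 3
(row=0, col=2): c = -1.3120 + 0.5400i → escape time 3
(row=0, col=3): c = -1.1780 + 0.5400i → escape time 4
(row=0, col=4): c = -1.0440 + 0.5400i → escape time 5
(row=0, col=5): c = -0.9100 + 0.5400i → escape time 5
(row=1, col=0): c = -1.5800 + 0.0750i → escape time 6
(row=1, col=1): c = -1.4460 + 0.0750i → escape time 9
(row=1, col=2): c = -1.3120 + 0.0750i → escape time 9
(row=1, col=3): c = -1.1780 + 0.0750i → escape time 9
(row=1, col=4): c = -1.0440 + 0.0750i → escape time 9
(row=1, col=5): c = -0.9100 + 0.0750i → escape time 9
(row=2, col=0): c = -1.5800 + -0.3900i → escape time 4
(row=2, col=1): c = -1.4460 + -0.3900i → escape time 4
(row=2, col=2): c = -1.3120 + -0.3900i → escape time 6
(row=2, col=3): c = -1.1780 + -0.3900i → escape time 7
(row=2, col=4): c = -1.0440 + -0.3900i → escape time 8
(row=2, col=5): c = -0.9100 + -0.3900i → escape time 7
(row=3, col=0): c = -1.5800 + -0.8550i → escape time 3
(row=3, col=1): c = -1.4460 + -0.8550i → escape time 3
(row=3, col=2): c = -1.3120 + -0.8550i → escape time 3
(row=3, col=3): c = -1.1780 + -0.8550i → escape time 3
(row=3, col=4): c = -1.0440 + -0.8550i → escape time 3
(row=3, col=5): c = -0.9100 + -0.8550i → escape time 3
(row=4, col=0): c = -1.5800 + -1.3200i → escape time 1
(row=4, col=1): c = -1.4460 + -1.3200i → escape time 2
(row=4, col=2): c = -1.3120 + -1.3200i → escape time 2
(row=4, col=3): c = -1.1780 + -1.3200i → escape time 2
(row=4, col=4): c = -1.0440 + -1.3200i → escape time 2
(row=4, col=5): c = -0.9100 + -1.3200i → escape time 2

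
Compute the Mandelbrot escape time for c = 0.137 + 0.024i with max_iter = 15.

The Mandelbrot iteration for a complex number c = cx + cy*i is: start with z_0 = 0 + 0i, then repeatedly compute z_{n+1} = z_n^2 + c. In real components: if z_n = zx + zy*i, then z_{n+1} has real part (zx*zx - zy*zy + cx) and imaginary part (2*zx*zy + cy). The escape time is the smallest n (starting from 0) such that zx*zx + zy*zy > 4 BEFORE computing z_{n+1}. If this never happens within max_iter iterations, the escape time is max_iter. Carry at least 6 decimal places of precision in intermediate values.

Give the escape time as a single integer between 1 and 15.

z_0 = 0 + 0i, c = 0.1370 + 0.0240i
Iter 1: z = 0.1370 + 0.0240i, |z|^2 = 0.0193
Iter 2: z = 0.1552 + 0.0306i, |z|^2 = 0.0250
Iter 3: z = 0.1601 + 0.0335i, |z|^2 = 0.0268
Iter 4: z = 0.1615 + 0.0347i, |z|^2 = 0.0273
Iter 5: z = 0.1619 + 0.0352i, |z|^2 = 0.0274
Iter 6: z = 0.1620 + 0.0354i, |z|^2 = 0.0275
Iter 7: z = 0.1620 + 0.0355i, |z|^2 = 0.0275
Iter 8: z = 0.1620 + 0.0355i, |z|^2 = 0.0275
Iter 9: z = 0.1620 + 0.0355i, |z|^2 = 0.0275
Iter 10: z = 0.1620 + 0.0355i, |z|^2 = 0.0275
Iter 11: z = 0.1620 + 0.0355i, |z|^2 = 0.0275
Iter 12: z = 0.1620 + 0.0355i, |z|^2 = 0.0275
Iter 13: z = 0.1620 + 0.0355i, |z|^2 = 0.0275
Iter 14: z = 0.1620 + 0.0355i, |z|^2 = 0.0275

Answer: 15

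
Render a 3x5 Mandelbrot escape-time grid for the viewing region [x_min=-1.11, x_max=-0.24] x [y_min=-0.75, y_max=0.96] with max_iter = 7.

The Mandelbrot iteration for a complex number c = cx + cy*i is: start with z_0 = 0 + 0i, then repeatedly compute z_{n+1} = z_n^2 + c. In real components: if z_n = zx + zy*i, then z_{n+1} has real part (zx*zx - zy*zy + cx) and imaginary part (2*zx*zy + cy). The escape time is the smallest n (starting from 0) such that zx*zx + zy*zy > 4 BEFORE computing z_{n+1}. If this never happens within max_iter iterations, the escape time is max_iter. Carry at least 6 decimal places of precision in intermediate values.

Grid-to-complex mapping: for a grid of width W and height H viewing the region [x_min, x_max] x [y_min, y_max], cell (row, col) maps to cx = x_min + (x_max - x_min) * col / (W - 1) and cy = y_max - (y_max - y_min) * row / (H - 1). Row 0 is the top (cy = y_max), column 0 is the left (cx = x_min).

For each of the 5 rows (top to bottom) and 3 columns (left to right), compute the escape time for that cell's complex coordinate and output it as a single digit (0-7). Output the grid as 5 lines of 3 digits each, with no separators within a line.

(row=0, col=0): c = -1.1100 + 0.9600i → escape time 3
(row=0, col=1): c = -0.6750 + 0.9600i → escape time 4
(row=0, col=2): c = -0.2400 + 0.9600i → escape time 7
(row=1, col=0): c = -1.1100 + 0.5325i → escape time 5
(row=1, col=1): c = -0.6750 + 0.5325i → escape time 7
(row=1, col=2): c = -0.2400 + 0.5325i → escape time 7
(row=2, col=0): c = -1.1100 + 0.1050i → escape time 7
(row=2, col=1): c = -0.6750 + 0.1050i → escape time 7
(row=2, col=2): c = -0.2400 + 0.1050i → escape time 7
(row=3, col=0): c = -1.1100 + -0.3225i → escape time 7
(row=3, col=1): c = -0.6750 + -0.3225i → escape time 7
(row=3, col=2): c = -0.2400 + -0.3225i → escape time 7
(row=4, col=0): c = -1.1100 + -0.7500i → escape time 3
(row=4, col=1): c = -0.6750 + -0.7500i → escape time 4
(row=4, col=2): c = -0.2400 + -0.7500i → escape time 7

Answer: 347
577
777
777
347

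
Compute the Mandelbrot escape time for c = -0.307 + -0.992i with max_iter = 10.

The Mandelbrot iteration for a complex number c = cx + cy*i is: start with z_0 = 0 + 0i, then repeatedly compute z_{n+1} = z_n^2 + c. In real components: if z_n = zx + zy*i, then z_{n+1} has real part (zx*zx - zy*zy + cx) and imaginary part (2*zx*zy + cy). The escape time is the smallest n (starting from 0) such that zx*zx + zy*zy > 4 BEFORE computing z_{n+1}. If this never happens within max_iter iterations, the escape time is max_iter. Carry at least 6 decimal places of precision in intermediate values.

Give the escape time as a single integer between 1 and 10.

z_0 = 0 + 0i, c = -0.3070 + -0.9920i
Iter 1: z = -0.3070 + -0.9920i, |z|^2 = 1.0783
Iter 2: z = -1.1968 + -0.3829i, |z|^2 = 1.5790
Iter 3: z = 0.9787 + -0.0755i, |z|^2 = 0.9636
Iter 4: z = 0.6452 + -1.1397i, |z|^2 = 1.7152
Iter 5: z = -1.1896 + -2.4628i, |z|^2 = 7.4803
Escaped at iteration 5

Answer: 5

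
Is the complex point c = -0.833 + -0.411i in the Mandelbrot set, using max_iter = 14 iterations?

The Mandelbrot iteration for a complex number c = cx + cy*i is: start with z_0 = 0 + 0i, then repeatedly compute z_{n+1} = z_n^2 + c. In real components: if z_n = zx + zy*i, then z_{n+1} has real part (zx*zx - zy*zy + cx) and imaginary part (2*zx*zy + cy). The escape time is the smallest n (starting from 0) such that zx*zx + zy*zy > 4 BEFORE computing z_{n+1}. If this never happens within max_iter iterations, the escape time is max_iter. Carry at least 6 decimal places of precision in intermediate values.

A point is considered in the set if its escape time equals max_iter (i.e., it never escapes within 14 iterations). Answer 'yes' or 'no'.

z_0 = 0 + 0i, c = -0.8330 + -0.4110i
Iter 1: z = -0.8330 + -0.4110i, |z|^2 = 0.8628
Iter 2: z = -0.3080 + 0.2737i, |z|^2 = 0.1698
Iter 3: z = -0.8130 + -0.5796i, |z|^2 = 0.9970
Iter 4: z = -0.5079 + 0.5315i, |z|^2 = 0.5405
Iter 5: z = -0.8575 + -0.9510i, |z|^2 = 1.6397
Iter 6: z = -1.0020 + 1.2200i, |z|^2 = 2.4923
Iter 7: z = -1.3173 + -2.8558i, |z|^2 = 9.8908
Escaped at iteration 7

Answer: no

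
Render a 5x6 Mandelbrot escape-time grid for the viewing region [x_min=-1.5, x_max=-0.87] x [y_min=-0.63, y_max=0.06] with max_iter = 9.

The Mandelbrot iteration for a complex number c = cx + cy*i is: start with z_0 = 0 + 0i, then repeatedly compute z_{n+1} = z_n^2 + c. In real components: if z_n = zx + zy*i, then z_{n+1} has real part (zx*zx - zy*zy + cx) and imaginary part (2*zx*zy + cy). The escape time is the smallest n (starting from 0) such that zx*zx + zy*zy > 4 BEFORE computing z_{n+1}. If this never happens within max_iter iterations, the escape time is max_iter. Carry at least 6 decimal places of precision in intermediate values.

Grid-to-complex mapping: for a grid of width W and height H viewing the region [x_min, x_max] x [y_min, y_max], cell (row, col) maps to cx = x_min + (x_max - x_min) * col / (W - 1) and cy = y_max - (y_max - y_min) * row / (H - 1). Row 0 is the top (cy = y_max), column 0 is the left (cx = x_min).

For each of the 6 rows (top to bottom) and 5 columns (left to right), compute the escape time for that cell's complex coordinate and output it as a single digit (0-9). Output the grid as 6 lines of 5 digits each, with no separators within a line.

(row=0, col=0): c = -1.5000 + 0.0600i → escape time 7
(row=0, col=1): c = -1.3425 + 0.0600i → escape time 9
(row=0, col=2): c = -1.1850 + 0.0600i → escape time 9
(row=0, col=3): c = -1.0275 + 0.0600i → escape time 9
(row=0, col=4): c = -0.8700 + 0.0600i → escape time 9
(row=1, col=0): c = -1.5000 + -0.0780i → escape time 7
(row=1, col=1): c = -1.3425 + -0.0780i → escape time 9
(row=1, col=2): c = -1.1850 + -0.0780i → escape time 9
(row=1, col=3): c = -1.0275 + -0.0780i → escape time 9
(row=1, col=4): c = -0.8700 + -0.0780i → escape time 9
(row=2, col=0): c = -1.5000 + -0.2160i → escape time 5
(row=2, col=1): c = -1.3425 + -0.2160i → escape time 7
(row=2, col=2): c = -1.1850 + -0.2160i → escape time 9
(row=2, col=3): c = -1.0275 + -0.2160i → escape time 9
(row=2, col=4): c = -0.8700 + -0.2160i → escape time 9
(row=3, col=0): c = -1.5000 + -0.3540i → escape time 4
(row=3, col=1): c = -1.3425 + -0.3540i → escape time 6
(row=3, col=2): c = -1.1850 + -0.3540i → escape time 9
(row=3, col=3): c = -1.0275 + -0.3540i → escape time 9
(row=3, col=4): c = -0.8700 + -0.3540i → escape time 7
(row=4, col=0): c = -1.5000 + -0.4920i → escape time 3
(row=4, col=1): c = -1.3425 + -0.4920i → escape time 4
(row=4, col=2): c = -1.1850 + -0.4920i → escape time 5
(row=4, col=3): c = -1.0275 + -0.4920i → escape time 5
(row=4, col=4): c = -0.8700 + -0.4920i → escape time 6
(row=5, col=0): c = -1.5000 + -0.6300i → escape time 3
(row=5, col=1): c = -1.3425 + -0.6300i → escape time 3
(row=5, col=2): c = -1.1850 + -0.6300i → escape time 3
(row=5, col=3): c = -1.0275 + -0.6300i → escape time 4
(row=5, col=4): c = -0.8700 + -0.6300i → escape time 5

Answer: 79999
79999
57999
46997
34556
33345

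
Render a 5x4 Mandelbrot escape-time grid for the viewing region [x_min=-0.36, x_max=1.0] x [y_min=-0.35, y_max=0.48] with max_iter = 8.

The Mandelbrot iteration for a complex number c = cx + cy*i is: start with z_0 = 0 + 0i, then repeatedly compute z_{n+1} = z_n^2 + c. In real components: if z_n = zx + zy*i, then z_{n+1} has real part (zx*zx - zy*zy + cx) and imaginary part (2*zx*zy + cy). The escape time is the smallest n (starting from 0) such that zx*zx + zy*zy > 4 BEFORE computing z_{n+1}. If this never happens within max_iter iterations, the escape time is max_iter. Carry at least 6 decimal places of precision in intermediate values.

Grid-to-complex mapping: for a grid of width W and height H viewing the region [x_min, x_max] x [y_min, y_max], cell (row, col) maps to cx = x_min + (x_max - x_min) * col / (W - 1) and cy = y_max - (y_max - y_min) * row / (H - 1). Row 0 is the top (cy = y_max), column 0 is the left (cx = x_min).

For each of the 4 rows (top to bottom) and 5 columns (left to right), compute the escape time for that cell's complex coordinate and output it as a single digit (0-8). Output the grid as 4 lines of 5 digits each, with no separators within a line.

Answer: 88832
88842
88842
88832

Derivation:
(row=0, col=0): c = -0.3600 + 0.4800i → escape time 8
(row=0, col=1): c = -0.0200 + 0.4800i → escape time 8
(row=0, col=2): c = 0.3200 + 0.4800i → escape time 8
(row=0, col=3): c = 0.6600 + 0.4800i → escape time 3
(row=0, col=4): c = 1.0000 + 0.4800i → escape time 2
(row=1, col=0): c = -0.3600 + 0.2033i → escape time 8
(row=1, col=1): c = -0.0200 + 0.2033i → escape time 8
(row=1, col=2): c = 0.3200 + 0.2033i → escape time 8
(row=1, col=3): c = 0.6600 + 0.2033i → escape time 4
(row=1, col=4): c = 1.0000 + 0.2033i → escape time 2
(row=2, col=0): c = -0.3600 + -0.0733i → escape time 8
(row=2, col=1): c = -0.0200 + -0.0733i → escape time 8
(row=2, col=2): c = 0.3200 + -0.0733i → escape time 8
(row=2, col=3): c = 0.6600 + -0.0733i → escape time 4
(row=2, col=4): c = 1.0000 + -0.0733i → escape time 2
(row=3, col=0): c = -0.3600 + -0.3500i → escape time 8
(row=3, col=1): c = -0.0200 + -0.3500i → escape time 8
(row=3, col=2): c = 0.3200 + -0.3500i → escape time 8
(row=3, col=3): c = 0.6600 + -0.3500i → escape time 3
(row=3, col=4): c = 1.0000 + -0.3500i → escape time 2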